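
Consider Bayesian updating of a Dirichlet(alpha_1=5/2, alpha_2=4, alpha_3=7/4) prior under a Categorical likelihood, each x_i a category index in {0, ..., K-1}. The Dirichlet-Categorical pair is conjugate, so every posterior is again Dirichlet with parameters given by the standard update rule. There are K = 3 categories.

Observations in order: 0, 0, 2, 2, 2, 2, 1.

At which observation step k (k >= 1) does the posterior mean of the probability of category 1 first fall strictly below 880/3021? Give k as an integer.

k = 6

obs 1: x=0 → posterior Dirichlet(7/2, 4, 7/4)
obs 2: x=0 → posterior Dirichlet(9/2, 4, 7/4)
obs 3: x=2 → posterior Dirichlet(9/2, 4, 11/4)
obs 4: x=2 → posterior Dirichlet(9/2, 4, 15/4)
obs 5: x=2 → posterior Dirichlet(9/2, 4, 19/4)
obs 6: x=2 → posterior Dirichlet(9/2, 4, 23/4)
obs 7: x=1 → posterior Dirichlet(9/2, 5, 23/4)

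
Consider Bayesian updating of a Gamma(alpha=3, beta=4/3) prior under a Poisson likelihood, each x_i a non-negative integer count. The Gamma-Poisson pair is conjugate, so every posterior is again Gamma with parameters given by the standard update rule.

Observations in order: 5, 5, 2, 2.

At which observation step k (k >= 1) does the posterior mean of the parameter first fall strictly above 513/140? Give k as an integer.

obs 1: x=5 → posterior Gamma(8, 7/3)
obs 2: x=5 → posterior Gamma(13, 10/3)
obs 3: x=2 → posterior Gamma(15, 13/3)
obs 4: x=2 → posterior Gamma(17, 16/3)

k = 2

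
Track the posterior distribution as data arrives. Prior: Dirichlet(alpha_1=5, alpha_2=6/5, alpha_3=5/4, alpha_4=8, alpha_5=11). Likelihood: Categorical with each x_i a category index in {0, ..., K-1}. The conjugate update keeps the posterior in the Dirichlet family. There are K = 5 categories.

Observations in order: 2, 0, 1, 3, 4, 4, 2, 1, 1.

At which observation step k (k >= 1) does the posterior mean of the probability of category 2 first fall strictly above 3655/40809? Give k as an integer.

obs 1: x=2 → posterior Dirichlet(5, 6/5, 9/4, 8, 11)
obs 2: x=0 → posterior Dirichlet(6, 6/5, 9/4, 8, 11)
obs 3: x=1 → posterior Dirichlet(6, 11/5, 9/4, 8, 11)
obs 4: x=3 → posterior Dirichlet(6, 11/5, 9/4, 9, 11)
obs 5: x=4 → posterior Dirichlet(6, 11/5, 9/4, 9, 12)
obs 6: x=4 → posterior Dirichlet(6, 11/5, 9/4, 9, 13)
obs 7: x=2 → posterior Dirichlet(6, 11/5, 13/4, 9, 13)
obs 8: x=1 → posterior Dirichlet(6, 16/5, 13/4, 9, 13)
obs 9: x=1 → posterior Dirichlet(6, 21/5, 13/4, 9, 13)

k = 7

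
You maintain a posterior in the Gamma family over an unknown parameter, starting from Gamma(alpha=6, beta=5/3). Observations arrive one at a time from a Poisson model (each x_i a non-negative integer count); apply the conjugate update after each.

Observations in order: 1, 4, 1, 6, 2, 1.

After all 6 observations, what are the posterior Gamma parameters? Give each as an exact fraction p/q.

obs 1: x=1 → posterior Gamma(7, 8/3)
obs 2: x=4 → posterior Gamma(11, 11/3)
obs 3: x=1 → posterior Gamma(12, 14/3)
obs 4: x=6 → posterior Gamma(18, 17/3)
obs 5: x=2 → posterior Gamma(20, 20/3)
obs 6: x=1 → posterior Gamma(21, 23/3)

alpha=21, beta=23/3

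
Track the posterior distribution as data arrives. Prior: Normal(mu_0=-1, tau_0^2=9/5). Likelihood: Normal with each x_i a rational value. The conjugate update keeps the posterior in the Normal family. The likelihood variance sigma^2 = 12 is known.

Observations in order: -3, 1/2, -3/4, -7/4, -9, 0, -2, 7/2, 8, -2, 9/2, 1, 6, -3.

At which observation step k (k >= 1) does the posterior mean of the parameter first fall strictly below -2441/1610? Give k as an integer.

obs 1: x=-3 → posterior Normal(-29/23, 36/23)
obs 2: x=1/2 → posterior Normal(-55/52, 18/13)
obs 3: x=-3/4 → posterior Normal(-119/116, 36/29)
obs 4: x=-7/4 → posterior Normal(-35/32, 9/8)
obs 5: x=-9 → posterior Normal(-62/35, 36/35)
obs 6: x=0 → posterior Normal(-31/19, 18/19)
obs 7: x=-2 → posterior Normal(-68/41, 36/41)
obs 8: x=7/2 → posterior Normal(-115/88, 9/11)
obs 9: x=8 → posterior Normal(-67/94, 36/47)
obs 10: x=-2 → posterior Normal(-79/100, 18/25)
obs 11: x=9/2 → posterior Normal(-26/53, 36/53)
obs 12: x=1 → posterior Normal(-23/56, 9/14)
obs 13: x=6 → posterior Normal(-5/59, 36/59)
obs 14: x=-3 → posterior Normal(-7/31, 18/31)

k = 5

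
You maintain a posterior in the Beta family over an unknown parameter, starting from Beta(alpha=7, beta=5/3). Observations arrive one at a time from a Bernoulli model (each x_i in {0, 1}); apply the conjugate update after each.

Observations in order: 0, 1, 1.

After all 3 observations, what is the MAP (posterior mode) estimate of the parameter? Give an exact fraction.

24/29

obs 1: x=0 → posterior Beta(7, 8/3)
obs 2: x=1 → posterior Beta(8, 8/3)
obs 3: x=1 → posterior Beta(9, 8/3)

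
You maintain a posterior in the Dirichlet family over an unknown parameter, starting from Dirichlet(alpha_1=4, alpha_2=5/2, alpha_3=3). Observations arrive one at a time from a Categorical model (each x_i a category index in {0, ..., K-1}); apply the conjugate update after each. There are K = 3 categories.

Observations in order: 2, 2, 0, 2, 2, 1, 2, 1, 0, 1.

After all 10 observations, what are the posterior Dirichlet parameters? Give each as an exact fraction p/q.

alpha_1=6, alpha_2=11/2, alpha_3=8

obs 1: x=2 → posterior Dirichlet(4, 5/2, 4)
obs 2: x=2 → posterior Dirichlet(4, 5/2, 5)
obs 3: x=0 → posterior Dirichlet(5, 5/2, 5)
obs 4: x=2 → posterior Dirichlet(5, 5/2, 6)
obs 5: x=2 → posterior Dirichlet(5, 5/2, 7)
obs 6: x=1 → posterior Dirichlet(5, 7/2, 7)
obs 7: x=2 → posterior Dirichlet(5, 7/2, 8)
obs 8: x=1 → posterior Dirichlet(5, 9/2, 8)
obs 9: x=0 → posterior Dirichlet(6, 9/2, 8)
obs 10: x=1 → posterior Dirichlet(6, 11/2, 8)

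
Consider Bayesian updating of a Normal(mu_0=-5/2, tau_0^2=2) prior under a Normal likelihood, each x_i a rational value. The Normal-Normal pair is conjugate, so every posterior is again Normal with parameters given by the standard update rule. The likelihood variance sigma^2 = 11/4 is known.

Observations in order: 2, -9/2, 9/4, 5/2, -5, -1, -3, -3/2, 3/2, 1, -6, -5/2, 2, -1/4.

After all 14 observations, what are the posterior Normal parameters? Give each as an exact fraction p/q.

mu_0=-85/82, tau_0^2=22/123

obs 1: x=2 → posterior Normal(-23/38, 22/19)
obs 2: x=-9/2 → posterior Normal(-95/54, 22/27)
obs 3: x=9/4 → posterior Normal(-59/70, 22/35)
obs 4: x=5/2 → posterior Normal(-19/86, 22/43)
obs 5: x=-5 → posterior Normal(-33/34, 22/51)
obs 6: x=-1 → posterior Normal(-115/118, 22/59)
obs 7: x=-3 → posterior Normal(-163/134, 22/67)
obs 8: x=-3/2 → posterior Normal(-187/150, 22/75)
obs 9: x=3/2 → posterior Normal(-163/166, 22/83)
obs 10: x=1 → posterior Normal(-21/26, 22/91)
obs 11: x=-6 → posterior Normal(-27/22, 2/9)
obs 12: x=-5/2 → posterior Normal(-283/214, 22/107)
obs 13: x=2 → posterior Normal(-251/230, 22/115)
obs 14: x=-1/4 → posterior Normal(-85/82, 22/123)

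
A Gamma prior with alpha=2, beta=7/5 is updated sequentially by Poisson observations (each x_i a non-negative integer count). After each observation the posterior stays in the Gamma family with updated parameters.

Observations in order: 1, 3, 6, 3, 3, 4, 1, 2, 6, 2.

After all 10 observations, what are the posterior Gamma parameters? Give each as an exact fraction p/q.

alpha=33, beta=57/5

obs 1: x=1 → posterior Gamma(3, 12/5)
obs 2: x=3 → posterior Gamma(6, 17/5)
obs 3: x=6 → posterior Gamma(12, 22/5)
obs 4: x=3 → posterior Gamma(15, 27/5)
obs 5: x=3 → posterior Gamma(18, 32/5)
obs 6: x=4 → posterior Gamma(22, 37/5)
obs 7: x=1 → posterior Gamma(23, 42/5)
obs 8: x=2 → posterior Gamma(25, 47/5)
obs 9: x=6 → posterior Gamma(31, 52/5)
obs 10: x=2 → posterior Gamma(33, 57/5)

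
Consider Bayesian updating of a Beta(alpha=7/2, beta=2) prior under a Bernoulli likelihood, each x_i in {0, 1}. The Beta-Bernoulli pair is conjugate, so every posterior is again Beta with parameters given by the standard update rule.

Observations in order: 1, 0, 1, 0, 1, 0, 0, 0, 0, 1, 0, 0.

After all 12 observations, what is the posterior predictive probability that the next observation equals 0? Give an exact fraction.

4/7

obs 1: x=1 → posterior Beta(9/2, 2)
obs 2: x=0 → posterior Beta(9/2, 3)
obs 3: x=1 → posterior Beta(11/2, 3)
obs 4: x=0 → posterior Beta(11/2, 4)
obs 5: x=1 → posterior Beta(13/2, 4)
obs 6: x=0 → posterior Beta(13/2, 5)
obs 7: x=0 → posterior Beta(13/2, 6)
obs 8: x=0 → posterior Beta(13/2, 7)
obs 9: x=0 → posterior Beta(13/2, 8)
obs 10: x=1 → posterior Beta(15/2, 8)
obs 11: x=0 → posterior Beta(15/2, 9)
obs 12: x=0 → posterior Beta(15/2, 10)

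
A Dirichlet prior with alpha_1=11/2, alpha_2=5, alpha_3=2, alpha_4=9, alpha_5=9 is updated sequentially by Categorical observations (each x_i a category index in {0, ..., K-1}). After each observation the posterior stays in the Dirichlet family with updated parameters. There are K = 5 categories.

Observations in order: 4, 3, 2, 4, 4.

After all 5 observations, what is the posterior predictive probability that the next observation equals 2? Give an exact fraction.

obs 1: x=4 → posterior Dirichlet(11/2, 5, 2, 9, 10)
obs 2: x=3 → posterior Dirichlet(11/2, 5, 2, 10, 10)
obs 3: x=2 → posterior Dirichlet(11/2, 5, 3, 10, 10)
obs 4: x=4 → posterior Dirichlet(11/2, 5, 3, 10, 11)
obs 5: x=4 → posterior Dirichlet(11/2, 5, 3, 10, 12)

6/71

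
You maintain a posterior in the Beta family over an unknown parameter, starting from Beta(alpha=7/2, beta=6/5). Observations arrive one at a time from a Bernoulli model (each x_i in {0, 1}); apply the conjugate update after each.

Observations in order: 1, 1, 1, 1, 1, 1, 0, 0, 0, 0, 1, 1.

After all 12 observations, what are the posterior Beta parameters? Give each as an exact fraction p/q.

alpha=23/2, beta=26/5

obs 1: x=1 → posterior Beta(9/2, 6/5)
obs 2: x=1 → posterior Beta(11/2, 6/5)
obs 3: x=1 → posterior Beta(13/2, 6/5)
obs 4: x=1 → posterior Beta(15/2, 6/5)
obs 5: x=1 → posterior Beta(17/2, 6/5)
obs 6: x=1 → posterior Beta(19/2, 6/5)
obs 7: x=0 → posterior Beta(19/2, 11/5)
obs 8: x=0 → posterior Beta(19/2, 16/5)
obs 9: x=0 → posterior Beta(19/2, 21/5)
obs 10: x=0 → posterior Beta(19/2, 26/5)
obs 11: x=1 → posterior Beta(21/2, 26/5)
obs 12: x=1 → posterior Beta(23/2, 26/5)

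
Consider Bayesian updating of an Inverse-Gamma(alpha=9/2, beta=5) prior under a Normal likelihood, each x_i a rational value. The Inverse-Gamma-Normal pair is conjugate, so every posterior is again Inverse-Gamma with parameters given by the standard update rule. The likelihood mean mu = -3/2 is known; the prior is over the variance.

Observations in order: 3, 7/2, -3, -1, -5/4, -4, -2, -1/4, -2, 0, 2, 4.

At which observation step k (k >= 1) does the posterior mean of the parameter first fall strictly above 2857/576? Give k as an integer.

obs 1: x=3 → posterior Inverse-Gamma(5, 121/8)
obs 2: x=7/2 → posterior Inverse-Gamma(11/2, 221/8)
obs 3: x=-3 → posterior Inverse-Gamma(6, 115/4)
obs 4: x=-1 → posterior Inverse-Gamma(13/2, 231/8)
obs 5: x=-5/4 → posterior Inverse-Gamma(7, 925/32)
obs 6: x=-4 → posterior Inverse-Gamma(15/2, 1025/32)
obs 7: x=-2 → posterior Inverse-Gamma(8, 1029/32)
obs 8: x=-1/4 → posterior Inverse-Gamma(17/2, 527/16)
obs 9: x=-2 → posterior Inverse-Gamma(9, 529/16)
obs 10: x=0 → posterior Inverse-Gamma(19/2, 547/16)
obs 11: x=2 → posterior Inverse-Gamma(10, 645/16)
obs 12: x=4 → posterior Inverse-Gamma(21/2, 887/16)

k = 2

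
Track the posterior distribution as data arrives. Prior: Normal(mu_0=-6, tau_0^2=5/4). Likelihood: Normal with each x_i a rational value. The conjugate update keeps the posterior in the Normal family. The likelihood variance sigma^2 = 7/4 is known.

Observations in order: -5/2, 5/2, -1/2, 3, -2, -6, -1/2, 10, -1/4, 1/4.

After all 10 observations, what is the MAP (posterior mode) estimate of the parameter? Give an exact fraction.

-22/57

obs 1: x=-5/2 → posterior Normal(-109/24, 35/48)
obs 2: x=5/2 → posterior Normal(-42/17, 35/68)
obs 3: x=-1/2 → posterior Normal(-89/44, 35/88)
obs 4: x=3 → posterior Normal(-59/54, 35/108)
obs 5: x=-2 → posterior Normal(-79/64, 35/128)
obs 6: x=-6 → posterior Normal(-139/74, 35/148)
obs 7: x=-1/2 → posterior Normal(-12/7, 5/24)
obs 8: x=10 → posterior Normal(-22/47, 35/188)
obs 9: x=-1/4 → posterior Normal(-93/208, 35/208)
obs 10: x=1/4 → posterior Normal(-22/57, 35/228)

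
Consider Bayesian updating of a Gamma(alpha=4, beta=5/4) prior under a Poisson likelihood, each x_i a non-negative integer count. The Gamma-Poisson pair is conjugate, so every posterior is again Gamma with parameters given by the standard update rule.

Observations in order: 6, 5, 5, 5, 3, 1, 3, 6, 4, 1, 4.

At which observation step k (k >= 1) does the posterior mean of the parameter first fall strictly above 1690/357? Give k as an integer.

k = 4

obs 1: x=6 → posterior Gamma(10, 9/4)
obs 2: x=5 → posterior Gamma(15, 13/4)
obs 3: x=5 → posterior Gamma(20, 17/4)
obs 4: x=5 → posterior Gamma(25, 21/4)
obs 5: x=3 → posterior Gamma(28, 25/4)
obs 6: x=1 → posterior Gamma(29, 29/4)
obs 7: x=3 → posterior Gamma(32, 33/4)
obs 8: x=6 → posterior Gamma(38, 37/4)
obs 9: x=4 → posterior Gamma(42, 41/4)
obs 10: x=1 → posterior Gamma(43, 45/4)
obs 11: x=4 → posterior Gamma(47, 49/4)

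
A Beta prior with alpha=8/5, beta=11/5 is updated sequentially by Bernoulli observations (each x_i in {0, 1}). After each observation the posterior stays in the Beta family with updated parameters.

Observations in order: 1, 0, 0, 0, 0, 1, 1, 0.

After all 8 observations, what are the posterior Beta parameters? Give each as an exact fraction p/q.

obs 1: x=1 → posterior Beta(13/5, 11/5)
obs 2: x=0 → posterior Beta(13/5, 16/5)
obs 3: x=0 → posterior Beta(13/5, 21/5)
obs 4: x=0 → posterior Beta(13/5, 26/5)
obs 5: x=0 → posterior Beta(13/5, 31/5)
obs 6: x=1 → posterior Beta(18/5, 31/5)
obs 7: x=1 → posterior Beta(23/5, 31/5)
obs 8: x=0 → posterior Beta(23/5, 36/5)

alpha=23/5, beta=36/5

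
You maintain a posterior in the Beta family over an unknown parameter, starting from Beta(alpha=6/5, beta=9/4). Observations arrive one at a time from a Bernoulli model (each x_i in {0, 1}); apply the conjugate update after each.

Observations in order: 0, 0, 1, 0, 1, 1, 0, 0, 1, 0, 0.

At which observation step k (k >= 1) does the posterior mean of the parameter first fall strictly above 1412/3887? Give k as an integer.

obs 1: x=0 → posterior Beta(6/5, 13/4)
obs 2: x=0 → posterior Beta(6/5, 17/4)
obs 3: x=1 → posterior Beta(11/5, 17/4)
obs 4: x=0 → posterior Beta(11/5, 21/4)
obs 5: x=1 → posterior Beta(16/5, 21/4)
obs 6: x=1 → posterior Beta(21/5, 21/4)
obs 7: x=0 → posterior Beta(21/5, 25/4)
obs 8: x=0 → posterior Beta(21/5, 29/4)
obs 9: x=1 → posterior Beta(26/5, 29/4)
obs 10: x=0 → posterior Beta(26/5, 33/4)
obs 11: x=0 → posterior Beta(26/5, 37/4)

k = 5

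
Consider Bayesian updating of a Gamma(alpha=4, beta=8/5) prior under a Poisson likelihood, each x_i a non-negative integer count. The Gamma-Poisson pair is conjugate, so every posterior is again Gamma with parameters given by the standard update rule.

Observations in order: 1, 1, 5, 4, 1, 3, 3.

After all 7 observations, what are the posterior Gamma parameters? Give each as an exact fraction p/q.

obs 1: x=1 → posterior Gamma(5, 13/5)
obs 2: x=1 → posterior Gamma(6, 18/5)
obs 3: x=5 → posterior Gamma(11, 23/5)
obs 4: x=4 → posterior Gamma(15, 28/5)
obs 5: x=1 → posterior Gamma(16, 33/5)
obs 6: x=3 → posterior Gamma(19, 38/5)
obs 7: x=3 → posterior Gamma(22, 43/5)

alpha=22, beta=43/5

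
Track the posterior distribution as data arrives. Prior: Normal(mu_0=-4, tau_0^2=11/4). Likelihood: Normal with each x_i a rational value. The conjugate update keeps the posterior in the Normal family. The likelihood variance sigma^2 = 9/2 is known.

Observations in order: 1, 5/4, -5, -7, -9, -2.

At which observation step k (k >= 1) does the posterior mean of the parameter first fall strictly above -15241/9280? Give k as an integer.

k = 2

obs 1: x=1 → posterior Normal(-61/29, 99/58)
obs 2: x=5/4 → posterior Normal(-189/160, 99/80)
obs 3: x=-5 → posterior Normal(-409/204, 33/34)
obs 4: x=-7 → posterior Normal(-717/248, 99/124)
obs 5: x=-9 → posterior Normal(-1113/292, 99/146)
obs 6: x=-2 → posterior Normal(-1201/336, 33/56)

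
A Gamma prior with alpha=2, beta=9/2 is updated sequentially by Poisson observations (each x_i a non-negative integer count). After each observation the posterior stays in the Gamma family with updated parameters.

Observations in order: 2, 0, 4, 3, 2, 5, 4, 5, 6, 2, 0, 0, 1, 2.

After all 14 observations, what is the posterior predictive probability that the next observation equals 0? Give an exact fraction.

obs 1: x=2 → posterior Gamma(4, 11/2)
obs 2: x=0 → posterior Gamma(4, 13/2)
obs 3: x=4 → posterior Gamma(8, 15/2)
obs 4: x=3 → posterior Gamma(11, 17/2)
obs 5: x=2 → posterior Gamma(13, 19/2)
obs 6: x=5 → posterior Gamma(18, 21/2)
obs 7: x=4 → posterior Gamma(22, 23/2)
obs 8: x=5 → posterior Gamma(27, 25/2)
obs 9: x=6 → posterior Gamma(33, 27/2)
obs 10: x=2 → posterior Gamma(35, 29/2)
obs 11: x=0 → posterior Gamma(35, 31/2)
obs 12: x=0 → posterior Gamma(35, 33/2)
obs 13: x=1 → posterior Gamma(36, 35/2)
obs 14: x=2 → posterior Gamma(38, 37/2)

390539993363777986320898213181845819006713655084697379373129/2887055063130030577943319204843309228979284749210167102819281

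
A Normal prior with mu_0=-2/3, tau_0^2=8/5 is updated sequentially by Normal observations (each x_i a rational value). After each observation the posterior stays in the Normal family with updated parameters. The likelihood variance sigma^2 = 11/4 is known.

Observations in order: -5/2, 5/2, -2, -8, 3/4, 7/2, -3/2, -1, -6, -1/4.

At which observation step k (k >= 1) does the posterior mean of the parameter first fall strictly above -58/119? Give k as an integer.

k = 2

obs 1: x=-5/2 → posterior Normal(-350/261, 88/87)
obs 2: x=5/2 → posterior Normal(-110/357, 88/119)
obs 3: x=-2 → posterior Normal(-2/3, 88/151)
obs 4: x=-8 → posterior Normal(-1070/549, 88/183)
obs 5: x=3/4 → posterior Normal(-998/645, 88/215)
obs 6: x=7/2 → posterior Normal(-662/741, 88/247)
obs 7: x=-3/2 → posterior Normal(-26/27, 88/279)
obs 8: x=-1 → posterior Normal(-902/933, 88/311)
obs 9: x=-6 → posterior Normal(-1478/1029, 88/343)
obs 10: x=-1/4 → posterior Normal(-1502/1125, 88/375)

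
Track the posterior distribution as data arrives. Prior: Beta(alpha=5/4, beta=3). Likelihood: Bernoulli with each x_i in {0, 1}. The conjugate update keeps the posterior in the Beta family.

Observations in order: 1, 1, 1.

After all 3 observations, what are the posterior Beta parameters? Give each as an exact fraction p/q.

obs 1: x=1 → posterior Beta(9/4, 3)
obs 2: x=1 → posterior Beta(13/4, 3)
obs 3: x=1 → posterior Beta(17/4, 3)

alpha=17/4, beta=3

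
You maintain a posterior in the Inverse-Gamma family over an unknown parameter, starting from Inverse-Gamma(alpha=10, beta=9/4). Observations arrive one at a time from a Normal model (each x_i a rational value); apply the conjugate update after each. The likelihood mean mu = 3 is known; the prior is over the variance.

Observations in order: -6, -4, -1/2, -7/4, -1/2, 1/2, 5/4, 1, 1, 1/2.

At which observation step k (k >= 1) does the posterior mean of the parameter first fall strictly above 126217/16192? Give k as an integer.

obs 1: x=-6 → posterior Inverse-Gamma(21/2, 171/4)
obs 2: x=-4 → posterior Inverse-Gamma(11, 269/4)
obs 3: x=-1/2 → posterior Inverse-Gamma(23/2, 587/8)
obs 4: x=-7/4 → posterior Inverse-Gamma(12, 2709/32)
obs 5: x=-1/2 → posterior Inverse-Gamma(25/2, 2905/32)
obs 6: x=1/2 → posterior Inverse-Gamma(13, 3005/32)
obs 7: x=5/4 → posterior Inverse-Gamma(27/2, 1527/16)
obs 8: x=1 → posterior Inverse-Gamma(14, 1559/16)
obs 9: x=1 → posterior Inverse-Gamma(29/2, 1591/16)
obs 10: x=1/2 → posterior Inverse-Gamma(15, 1641/16)

k = 5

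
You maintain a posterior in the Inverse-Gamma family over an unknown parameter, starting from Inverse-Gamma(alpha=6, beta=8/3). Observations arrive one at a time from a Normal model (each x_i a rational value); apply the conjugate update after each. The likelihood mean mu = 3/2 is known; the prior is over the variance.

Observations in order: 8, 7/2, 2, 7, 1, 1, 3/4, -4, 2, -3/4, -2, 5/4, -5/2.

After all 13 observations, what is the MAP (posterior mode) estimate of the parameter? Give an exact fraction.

obs 1: x=8 → posterior Inverse-Gamma(13/2, 571/24)
obs 2: x=7/2 → posterior Inverse-Gamma(7, 619/24)
obs 3: x=2 → posterior Inverse-Gamma(15/2, 311/12)
obs 4: x=7 → posterior Inverse-Gamma(8, 985/24)
obs 5: x=1 → posterior Inverse-Gamma(17/2, 247/6)
obs 6: x=1 → posterior Inverse-Gamma(9, 991/24)
obs 7: x=3/4 → posterior Inverse-Gamma(19/2, 3991/96)
obs 8: x=-4 → posterior Inverse-Gamma(10, 5443/96)
obs 9: x=2 → posterior Inverse-Gamma(21/2, 5455/96)
obs 10: x=-3/4 → posterior Inverse-Gamma(11, 2849/48)
obs 11: x=-2 → posterior Inverse-Gamma(23/2, 3143/48)
obs 12: x=5/4 → posterior Inverse-Gamma(12, 6289/96)
obs 13: x=-5/2 → posterior Inverse-Gamma(25/2, 7057/96)

7057/1296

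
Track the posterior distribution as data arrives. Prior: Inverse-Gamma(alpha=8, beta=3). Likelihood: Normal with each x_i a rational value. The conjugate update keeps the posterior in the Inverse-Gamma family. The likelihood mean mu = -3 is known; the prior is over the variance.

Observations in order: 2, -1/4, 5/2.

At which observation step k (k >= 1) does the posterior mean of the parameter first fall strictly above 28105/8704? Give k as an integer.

k = 3

obs 1: x=2 → posterior Inverse-Gamma(17/2, 31/2)
obs 2: x=-1/4 → posterior Inverse-Gamma(9, 617/32)
obs 3: x=5/2 → posterior Inverse-Gamma(19/2, 1101/32)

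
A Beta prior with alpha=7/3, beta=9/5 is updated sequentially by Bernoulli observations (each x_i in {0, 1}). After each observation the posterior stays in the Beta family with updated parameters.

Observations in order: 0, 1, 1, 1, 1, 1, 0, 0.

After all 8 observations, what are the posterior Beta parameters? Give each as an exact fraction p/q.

obs 1: x=0 → posterior Beta(7/3, 14/5)
obs 2: x=1 → posterior Beta(10/3, 14/5)
obs 3: x=1 → posterior Beta(13/3, 14/5)
obs 4: x=1 → posterior Beta(16/3, 14/5)
obs 5: x=1 → posterior Beta(19/3, 14/5)
obs 6: x=1 → posterior Beta(22/3, 14/5)
obs 7: x=0 → posterior Beta(22/3, 19/5)
obs 8: x=0 → posterior Beta(22/3, 24/5)

alpha=22/3, beta=24/5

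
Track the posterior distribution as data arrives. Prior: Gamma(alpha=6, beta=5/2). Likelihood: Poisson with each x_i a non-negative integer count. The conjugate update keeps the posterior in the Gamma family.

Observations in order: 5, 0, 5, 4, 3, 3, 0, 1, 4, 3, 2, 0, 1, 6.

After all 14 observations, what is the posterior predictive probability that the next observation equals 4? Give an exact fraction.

obs 1: x=5 → posterior Gamma(11, 7/2)
obs 2: x=0 → posterior Gamma(11, 9/2)
obs 3: x=5 → posterior Gamma(16, 11/2)
obs 4: x=4 → posterior Gamma(20, 13/2)
obs 5: x=3 → posterior Gamma(23, 15/2)
obs 6: x=3 → posterior Gamma(26, 17/2)
obs 7: x=0 → posterior Gamma(26, 19/2)
obs 8: x=1 → posterior Gamma(27, 21/2)
obs 9: x=4 → posterior Gamma(31, 23/2)
obs 10: x=3 → posterior Gamma(34, 25/2)
obs 11: x=2 → posterior Gamma(36, 27/2)
obs 12: x=0 → posterior Gamma(36, 29/2)
obs 13: x=1 → posterior Gamma(37, 31/2)
obs 14: x=6 → posterior Gamma(43, 33/2)

103259407531647654089124227141581649547038020027090648534785706250122704/745123190420756548414467874701749601561999725163332186639308929443359375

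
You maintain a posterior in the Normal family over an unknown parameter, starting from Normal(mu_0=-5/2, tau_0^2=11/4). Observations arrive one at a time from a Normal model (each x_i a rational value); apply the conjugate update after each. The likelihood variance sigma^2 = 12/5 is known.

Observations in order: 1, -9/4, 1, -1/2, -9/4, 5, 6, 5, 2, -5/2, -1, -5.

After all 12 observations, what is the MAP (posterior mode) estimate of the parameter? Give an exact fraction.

obs 1: x=1 → posterior Normal(-65/103, 132/103)
obs 2: x=-9/4 → posterior Normal(-755/632, 66/79)
obs 3: x=1 → posterior Normal(-535/852, 44/71)
obs 4: x=-1/2 → posterior Normal(-645/1072, 33/67)
obs 5: x=-9/4 → posterior Normal(-15/17, 132/323)
obs 6: x=5 → posterior Normal(-5/189, 22/63)
obs 7: x=6 → posterior Normal(320/433, 132/433)
obs 8: x=5 → posterior Normal(595/488, 33/122)
obs 9: x=2 → posterior Normal(235/181, 44/181)
obs 10: x=-5/2 → posterior Normal(1135/1196, 66/299)
obs 11: x=-1 → posterior Normal(1025/1306, 132/653)
obs 12: x=-5 → posterior Normal(475/1416, 11/59)

475/1416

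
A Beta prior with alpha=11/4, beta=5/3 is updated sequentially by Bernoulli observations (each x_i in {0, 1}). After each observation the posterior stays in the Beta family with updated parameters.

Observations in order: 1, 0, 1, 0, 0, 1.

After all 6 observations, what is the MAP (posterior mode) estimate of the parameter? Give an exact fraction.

obs 1: x=1 → posterior Beta(15/4, 5/3)
obs 2: x=0 → posterior Beta(15/4, 8/3)
obs 3: x=1 → posterior Beta(19/4, 8/3)
obs 4: x=0 → posterior Beta(19/4, 11/3)
obs 5: x=0 → posterior Beta(19/4, 14/3)
obs 6: x=1 → posterior Beta(23/4, 14/3)

57/101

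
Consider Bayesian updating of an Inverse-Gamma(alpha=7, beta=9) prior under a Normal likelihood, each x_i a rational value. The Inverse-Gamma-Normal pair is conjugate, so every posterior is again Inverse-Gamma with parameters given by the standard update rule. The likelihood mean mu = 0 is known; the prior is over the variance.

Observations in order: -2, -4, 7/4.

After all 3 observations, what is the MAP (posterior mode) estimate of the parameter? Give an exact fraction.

obs 1: x=-2 → posterior Inverse-Gamma(15/2, 11)
obs 2: x=-4 → posterior Inverse-Gamma(8, 19)
obs 3: x=7/4 → posterior Inverse-Gamma(17/2, 657/32)

657/304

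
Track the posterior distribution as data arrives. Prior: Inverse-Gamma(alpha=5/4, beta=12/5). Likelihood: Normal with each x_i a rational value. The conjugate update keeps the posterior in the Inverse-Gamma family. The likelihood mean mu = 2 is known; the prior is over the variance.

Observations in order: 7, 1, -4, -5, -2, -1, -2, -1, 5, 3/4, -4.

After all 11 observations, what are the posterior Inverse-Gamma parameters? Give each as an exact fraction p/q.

alpha=27/4, beta=16989/160

obs 1: x=7 → posterior Inverse-Gamma(7/4, 149/10)
obs 2: x=1 → posterior Inverse-Gamma(9/4, 77/5)
obs 3: x=-4 → posterior Inverse-Gamma(11/4, 167/5)
obs 4: x=-5 → posterior Inverse-Gamma(13/4, 579/10)
obs 5: x=-2 → posterior Inverse-Gamma(15/4, 659/10)
obs 6: x=-1 → posterior Inverse-Gamma(17/4, 352/5)
obs 7: x=-2 → posterior Inverse-Gamma(19/4, 392/5)
obs 8: x=-1 → posterior Inverse-Gamma(21/4, 829/10)
obs 9: x=5 → posterior Inverse-Gamma(23/4, 437/5)
obs 10: x=3/4 → posterior Inverse-Gamma(25/4, 14109/160)
obs 11: x=-4 → posterior Inverse-Gamma(27/4, 16989/160)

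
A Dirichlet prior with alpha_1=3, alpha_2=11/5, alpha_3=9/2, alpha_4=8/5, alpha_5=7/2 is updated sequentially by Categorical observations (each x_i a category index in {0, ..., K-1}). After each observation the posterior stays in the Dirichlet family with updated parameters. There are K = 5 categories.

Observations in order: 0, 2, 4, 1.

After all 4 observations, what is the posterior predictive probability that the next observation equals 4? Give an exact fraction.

45/188

obs 1: x=0 → posterior Dirichlet(4, 11/5, 9/2, 8/5, 7/2)
obs 2: x=2 → posterior Dirichlet(4, 11/5, 11/2, 8/5, 7/2)
obs 3: x=4 → posterior Dirichlet(4, 11/5, 11/2, 8/5, 9/2)
obs 4: x=1 → posterior Dirichlet(4, 16/5, 11/2, 8/5, 9/2)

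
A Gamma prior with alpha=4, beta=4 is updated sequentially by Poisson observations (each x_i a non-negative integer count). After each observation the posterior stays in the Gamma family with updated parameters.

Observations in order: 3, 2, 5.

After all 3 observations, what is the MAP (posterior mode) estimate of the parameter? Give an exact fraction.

obs 1: x=3 → posterior Gamma(7, 5)
obs 2: x=2 → posterior Gamma(9, 6)
obs 3: x=5 → posterior Gamma(14, 7)

13/7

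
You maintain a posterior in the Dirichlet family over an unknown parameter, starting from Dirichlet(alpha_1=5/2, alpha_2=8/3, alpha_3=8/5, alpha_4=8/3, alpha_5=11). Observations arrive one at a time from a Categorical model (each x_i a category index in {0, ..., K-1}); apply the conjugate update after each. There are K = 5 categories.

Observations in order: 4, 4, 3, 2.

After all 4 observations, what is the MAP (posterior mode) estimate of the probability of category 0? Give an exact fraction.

45/583

obs 1: x=4 → posterior Dirichlet(5/2, 8/3, 8/5, 8/3, 12)
obs 2: x=4 → posterior Dirichlet(5/2, 8/3, 8/5, 8/3, 13)
obs 3: x=3 → posterior Dirichlet(5/2, 8/3, 8/5, 11/3, 13)
obs 4: x=2 → posterior Dirichlet(5/2, 8/3, 13/5, 11/3, 13)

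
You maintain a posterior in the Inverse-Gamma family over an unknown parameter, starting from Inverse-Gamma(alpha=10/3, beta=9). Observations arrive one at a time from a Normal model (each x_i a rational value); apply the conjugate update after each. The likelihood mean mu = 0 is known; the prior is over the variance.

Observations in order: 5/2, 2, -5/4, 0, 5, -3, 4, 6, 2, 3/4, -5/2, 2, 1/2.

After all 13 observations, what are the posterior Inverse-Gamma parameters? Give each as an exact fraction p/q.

alpha=59/6, beta=1047/16

obs 1: x=5/2 → posterior Inverse-Gamma(23/6, 97/8)
obs 2: x=2 → posterior Inverse-Gamma(13/3, 113/8)
obs 3: x=-5/4 → posterior Inverse-Gamma(29/6, 477/32)
obs 4: x=0 → posterior Inverse-Gamma(16/3, 477/32)
obs 5: x=5 → posterior Inverse-Gamma(35/6, 877/32)
obs 6: x=-3 → posterior Inverse-Gamma(19/3, 1021/32)
obs 7: x=4 → posterior Inverse-Gamma(41/6, 1277/32)
obs 8: x=6 → posterior Inverse-Gamma(22/3, 1853/32)
obs 9: x=2 → posterior Inverse-Gamma(47/6, 1917/32)
obs 10: x=3/4 → posterior Inverse-Gamma(25/3, 963/16)
obs 11: x=-5/2 → posterior Inverse-Gamma(53/6, 1013/16)
obs 12: x=2 → posterior Inverse-Gamma(28/3, 1045/16)
obs 13: x=1/2 → posterior Inverse-Gamma(59/6, 1047/16)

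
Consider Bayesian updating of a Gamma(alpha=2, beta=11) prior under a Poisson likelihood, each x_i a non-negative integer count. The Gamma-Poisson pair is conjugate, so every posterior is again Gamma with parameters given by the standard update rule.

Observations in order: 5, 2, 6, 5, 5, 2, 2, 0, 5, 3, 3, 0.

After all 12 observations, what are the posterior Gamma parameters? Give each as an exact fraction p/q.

obs 1: x=5 → posterior Gamma(7, 12)
obs 2: x=2 → posterior Gamma(9, 13)
obs 3: x=6 → posterior Gamma(15, 14)
obs 4: x=5 → posterior Gamma(20, 15)
obs 5: x=5 → posterior Gamma(25, 16)
obs 6: x=2 → posterior Gamma(27, 17)
obs 7: x=2 → posterior Gamma(29, 18)
obs 8: x=0 → posterior Gamma(29, 19)
obs 9: x=5 → posterior Gamma(34, 20)
obs 10: x=3 → posterior Gamma(37, 21)
obs 11: x=3 → posterior Gamma(40, 22)
obs 12: x=0 → posterior Gamma(40, 23)

alpha=40, beta=23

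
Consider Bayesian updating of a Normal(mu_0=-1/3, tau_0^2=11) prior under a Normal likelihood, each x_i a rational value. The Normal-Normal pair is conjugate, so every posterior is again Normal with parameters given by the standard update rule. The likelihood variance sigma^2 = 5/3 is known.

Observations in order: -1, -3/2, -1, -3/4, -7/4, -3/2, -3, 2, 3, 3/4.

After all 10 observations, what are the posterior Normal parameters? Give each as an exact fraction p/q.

obs 1: x=-1 → posterior Normal(-52/57, 55/38)
obs 2: x=-3/2 → posterior Normal(-505/426, 55/71)
obs 3: x=-1 → posterior Normal(-703/624, 55/104)
obs 4: x=-3/4 → posterior Normal(-1703/1644, 55/137)
obs 5: x=-7/4 → posterior Normal(-599/510, 11/34)
obs 6: x=-3/2 → posterior Normal(-1495/1218, 55/203)
obs 7: x=-3 → posterior Normal(-2089/1416, 55/236)
obs 8: x=2 → posterior Normal(-1693/1614, 55/269)
obs 9: x=3 → posterior Normal(-1099/1812, 55/302)
obs 10: x=3/4 → posterior Normal(-1901/4020, 11/67)

mu_0=-1901/4020, tau_0^2=11/67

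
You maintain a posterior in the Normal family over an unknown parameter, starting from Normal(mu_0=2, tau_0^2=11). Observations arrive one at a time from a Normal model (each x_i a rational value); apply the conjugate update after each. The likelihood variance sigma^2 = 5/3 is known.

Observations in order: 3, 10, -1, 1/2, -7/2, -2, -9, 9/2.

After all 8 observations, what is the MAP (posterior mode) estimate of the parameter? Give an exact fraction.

obs 1: x=3 → posterior Normal(109/38, 55/38)
obs 2: x=10 → posterior Normal(439/71, 55/71)
obs 3: x=-1 → posterior Normal(203/52, 55/104)
obs 4: x=1/2 → posterior Normal(845/274, 55/137)
obs 5: x=-7/2 → posterior Normal(307/170, 11/34)
obs 6: x=-2 → posterior Normal(241/203, 55/203)
obs 7: x=-9 → posterior Normal(-14/59, 55/236)
obs 8: x=9/2 → posterior Normal(185/538, 55/269)

185/538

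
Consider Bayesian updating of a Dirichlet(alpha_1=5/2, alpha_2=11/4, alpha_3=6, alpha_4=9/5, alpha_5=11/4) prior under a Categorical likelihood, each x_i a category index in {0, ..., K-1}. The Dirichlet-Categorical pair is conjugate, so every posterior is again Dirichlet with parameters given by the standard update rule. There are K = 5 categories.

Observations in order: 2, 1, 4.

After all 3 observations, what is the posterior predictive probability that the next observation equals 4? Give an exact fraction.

obs 1: x=2 → posterior Dirichlet(5/2, 11/4, 7, 9/5, 11/4)
obs 2: x=1 → posterior Dirichlet(5/2, 15/4, 7, 9/5, 11/4)
obs 3: x=4 → posterior Dirichlet(5/2, 15/4, 7, 9/5, 15/4)

75/376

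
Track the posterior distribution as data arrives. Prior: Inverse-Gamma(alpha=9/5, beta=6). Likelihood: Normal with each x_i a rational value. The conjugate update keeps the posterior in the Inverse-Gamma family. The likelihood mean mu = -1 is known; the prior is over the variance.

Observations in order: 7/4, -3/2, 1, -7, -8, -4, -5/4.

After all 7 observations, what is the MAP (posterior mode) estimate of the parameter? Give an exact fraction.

4715/504

obs 1: x=7/4 → posterior Inverse-Gamma(23/10, 313/32)
obs 2: x=-3/2 → posterior Inverse-Gamma(14/5, 317/32)
obs 3: x=1 → posterior Inverse-Gamma(33/10, 381/32)
obs 4: x=-7 → posterior Inverse-Gamma(19/5, 957/32)
obs 5: x=-8 → posterior Inverse-Gamma(43/10, 1741/32)
obs 6: x=-4 → posterior Inverse-Gamma(24/5, 1885/32)
obs 7: x=-5/4 → posterior Inverse-Gamma(53/10, 943/16)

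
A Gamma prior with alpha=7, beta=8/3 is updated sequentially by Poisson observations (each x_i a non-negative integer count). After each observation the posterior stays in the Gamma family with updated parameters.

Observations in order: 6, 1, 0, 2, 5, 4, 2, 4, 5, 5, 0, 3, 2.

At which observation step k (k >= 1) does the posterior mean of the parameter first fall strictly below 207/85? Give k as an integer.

obs 1: x=6 → posterior Gamma(13, 11/3)
obs 2: x=1 → posterior Gamma(14, 14/3)
obs 3: x=0 → posterior Gamma(14, 17/3)
obs 4: x=2 → posterior Gamma(16, 20/3)
obs 5: x=5 → posterior Gamma(21, 23/3)
obs 6: x=4 → posterior Gamma(25, 26/3)
obs 7: x=2 → posterior Gamma(27, 29/3)
obs 8: x=4 → posterior Gamma(31, 32/3)
obs 9: x=5 → posterior Gamma(36, 35/3)
obs 10: x=5 → posterior Gamma(41, 38/3)
obs 11: x=0 → posterior Gamma(41, 41/3)
obs 12: x=3 → posterior Gamma(44, 44/3)
obs 13: x=2 → posterior Gamma(46, 47/3)

k = 4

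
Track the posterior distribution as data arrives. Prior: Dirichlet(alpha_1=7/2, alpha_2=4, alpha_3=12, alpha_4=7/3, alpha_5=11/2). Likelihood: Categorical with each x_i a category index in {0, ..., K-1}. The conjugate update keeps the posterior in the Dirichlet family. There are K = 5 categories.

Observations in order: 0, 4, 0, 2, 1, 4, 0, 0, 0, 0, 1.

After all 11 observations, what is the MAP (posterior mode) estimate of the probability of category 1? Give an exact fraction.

obs 1: x=0 → posterior Dirichlet(9/2, 4, 12, 7/3, 11/2)
obs 2: x=4 → posterior Dirichlet(9/2, 4, 12, 7/3, 13/2)
obs 3: x=0 → posterior Dirichlet(11/2, 4, 12, 7/3, 13/2)
obs 4: x=2 → posterior Dirichlet(11/2, 4, 13, 7/3, 13/2)
obs 5: x=1 → posterior Dirichlet(11/2, 5, 13, 7/3, 13/2)
obs 6: x=4 → posterior Dirichlet(11/2, 5, 13, 7/3, 15/2)
obs 7: x=0 → posterior Dirichlet(13/2, 5, 13, 7/3, 15/2)
obs 8: x=0 → posterior Dirichlet(15/2, 5, 13, 7/3, 15/2)
obs 9: x=0 → posterior Dirichlet(17/2, 5, 13, 7/3, 15/2)
obs 10: x=0 → posterior Dirichlet(19/2, 5, 13, 7/3, 15/2)
obs 11: x=1 → posterior Dirichlet(19/2, 6, 13, 7/3, 15/2)

3/20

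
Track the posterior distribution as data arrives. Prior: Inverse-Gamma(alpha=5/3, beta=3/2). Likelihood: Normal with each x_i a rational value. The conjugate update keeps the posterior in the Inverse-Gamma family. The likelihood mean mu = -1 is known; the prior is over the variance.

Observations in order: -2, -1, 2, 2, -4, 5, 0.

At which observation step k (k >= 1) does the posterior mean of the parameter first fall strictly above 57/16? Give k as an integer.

k = 4

obs 1: x=-2 → posterior Inverse-Gamma(13/6, 2)
obs 2: x=-1 → posterior Inverse-Gamma(8/3, 2)
obs 3: x=2 → posterior Inverse-Gamma(19/6, 13/2)
obs 4: x=2 → posterior Inverse-Gamma(11/3, 11)
obs 5: x=-4 → posterior Inverse-Gamma(25/6, 31/2)
obs 6: x=5 → posterior Inverse-Gamma(14/3, 67/2)
obs 7: x=0 → posterior Inverse-Gamma(31/6, 34)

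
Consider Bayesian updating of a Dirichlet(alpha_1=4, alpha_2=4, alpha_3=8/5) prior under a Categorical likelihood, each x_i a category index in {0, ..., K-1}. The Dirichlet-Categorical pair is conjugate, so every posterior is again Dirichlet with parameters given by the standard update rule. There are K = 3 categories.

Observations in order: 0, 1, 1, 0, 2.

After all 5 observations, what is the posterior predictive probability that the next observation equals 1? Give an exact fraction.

obs 1: x=0 → posterior Dirichlet(5, 4, 8/5)
obs 2: x=1 → posterior Dirichlet(5, 5, 8/5)
obs 3: x=1 → posterior Dirichlet(5, 6, 8/5)
obs 4: x=0 → posterior Dirichlet(6, 6, 8/5)
obs 5: x=2 → posterior Dirichlet(6, 6, 13/5)

30/73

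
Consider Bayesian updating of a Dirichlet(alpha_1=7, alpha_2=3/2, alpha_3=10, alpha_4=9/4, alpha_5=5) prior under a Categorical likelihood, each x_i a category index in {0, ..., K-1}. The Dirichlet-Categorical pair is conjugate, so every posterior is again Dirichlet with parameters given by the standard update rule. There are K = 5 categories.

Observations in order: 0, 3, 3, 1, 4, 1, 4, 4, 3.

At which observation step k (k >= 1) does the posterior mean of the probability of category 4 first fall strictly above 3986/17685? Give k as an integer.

k = 8

obs 1: x=0 → posterior Dirichlet(8, 3/2, 10, 9/4, 5)
obs 2: x=3 → posterior Dirichlet(8, 3/2, 10, 13/4, 5)
obs 3: x=3 → posterior Dirichlet(8, 3/2, 10, 17/4, 5)
obs 4: x=1 → posterior Dirichlet(8, 5/2, 10, 17/4, 5)
obs 5: x=4 → posterior Dirichlet(8, 5/2, 10, 17/4, 6)
obs 6: x=1 → posterior Dirichlet(8, 7/2, 10, 17/4, 6)
obs 7: x=4 → posterior Dirichlet(8, 7/2, 10, 17/4, 7)
obs 8: x=4 → posterior Dirichlet(8, 7/2, 10, 17/4, 8)
obs 9: x=3 → posterior Dirichlet(8, 7/2, 10, 21/4, 8)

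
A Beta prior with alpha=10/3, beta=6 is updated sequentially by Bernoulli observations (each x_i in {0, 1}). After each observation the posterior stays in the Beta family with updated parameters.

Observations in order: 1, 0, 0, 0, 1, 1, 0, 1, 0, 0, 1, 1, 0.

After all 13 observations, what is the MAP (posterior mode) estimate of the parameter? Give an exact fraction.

obs 1: x=1 → posterior Beta(13/3, 6)
obs 2: x=0 → posterior Beta(13/3, 7)
obs 3: x=0 → posterior Beta(13/3, 8)
obs 4: x=0 → posterior Beta(13/3, 9)
obs 5: x=1 → posterior Beta(16/3, 9)
obs 6: x=1 → posterior Beta(19/3, 9)
obs 7: x=0 → posterior Beta(19/3, 10)
obs 8: x=1 → posterior Beta(22/3, 10)
obs 9: x=0 → posterior Beta(22/3, 11)
obs 10: x=0 → posterior Beta(22/3, 12)
obs 11: x=1 → posterior Beta(25/3, 12)
obs 12: x=1 → posterior Beta(28/3, 12)
obs 13: x=0 → posterior Beta(28/3, 13)

25/61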